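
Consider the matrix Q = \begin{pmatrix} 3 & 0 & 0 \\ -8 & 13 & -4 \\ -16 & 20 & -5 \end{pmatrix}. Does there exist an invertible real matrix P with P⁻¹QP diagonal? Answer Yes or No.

Yes

Characteristic polynomial: p(t) = t^3 - 11t^2 + 39t - 45 = (t - 5)(t - 3)^2.
t = 3 has algebraic multiplicity 2; rank(Q − 3I) = 1, so geometric multiplicity = 2.
Every eigenvalue has geometric = algebraic multiplicity, so Q is diagonalizable.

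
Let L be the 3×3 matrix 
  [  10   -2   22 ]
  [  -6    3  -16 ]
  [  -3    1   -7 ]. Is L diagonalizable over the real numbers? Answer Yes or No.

No

Characteristic polynomial: p(λ) = λ^3 - 6λ^2 + 9λ - 4 = (λ - 4)(λ - 1)^2.
λ = 1 has algebraic multiplicity 2; rank(L − 1I) = 2, so geometric multiplicity = 1.
Geometric multiplicity < algebraic multiplicity, so L is not diagonalizable.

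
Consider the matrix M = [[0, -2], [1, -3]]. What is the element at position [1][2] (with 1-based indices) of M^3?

-14

Characteristic polynomial: λ^2 + 3λ + 2 = (λ + 1)(λ + 2), so the eigenvalues are -2, -1.
λ=-2: eigenvector (-1, -1).
λ=-1: eigenvector (2, 1).
P = [[-1, 2], [-1, 1]], D = diag(-2, -1), P⁻¹ = [[1, -2], [1, -1]].
M³ = P·diag(-8, -1)·P⁻¹ = [[6, -14], [7, -15]].
The requested entry is -14.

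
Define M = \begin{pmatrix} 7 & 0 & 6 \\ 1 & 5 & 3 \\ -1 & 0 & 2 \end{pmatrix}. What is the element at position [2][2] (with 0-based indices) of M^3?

Characteristic polynomial: t^3 - 14t^2 + 65t - 100 = (t - 5)^2(t - 4), so the eigenvalues are 4, 5, 5.
t=5: eigenvector (0, 1, 0).
t=5: eigenvector (3, 1, -1).
t=4: eigenvector (-2, -1, 1).
P = [[0, 3, -2], [1, 1, -1], [0, -1, 1]], D = diag(5, 5, 4), P⁻¹ = [[0, 1, 1], [1, 0, 2], [1, 0, 3]].
M³ = P·diag(125, 125, 64)·P⁻¹ = [[247, 0, 366], [61, 125, 183], [-61, 0, -58]].
The requested entry is -58.

-58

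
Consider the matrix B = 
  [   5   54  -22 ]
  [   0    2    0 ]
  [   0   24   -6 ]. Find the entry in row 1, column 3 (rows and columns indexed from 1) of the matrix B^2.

Characteristic polynomial: μ^3 - μ^2 - 32μ + 60 = (μ - 5)(μ - 2)(μ + 6), so the eigenvalues are -6, 2, 5.
μ=5: eigenvector (1, 0, 0).
μ=-6: eigenvector (2, 0, 1).
μ=2: eigenvector (4, 1, 3).
P = [[1, 2, 4], [0, 0, 1], [0, 1, 3]], D = diag(5, -6, 2), P⁻¹ = [[1, 2, -2], [0, -3, 1], [0, 1, 0]].
B² = P·diag(25, 36, 4)·P⁻¹ = [[25, -150, 22], [0, 4, 0], [0, -96, 36]].
The requested entry is 22.

22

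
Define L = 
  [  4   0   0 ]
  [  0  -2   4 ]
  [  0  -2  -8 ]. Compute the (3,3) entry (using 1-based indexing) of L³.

Characteristic polynomial: s^3 + 6s^2 - 16s - 96 = (s - 4)(s + 4)(s + 6), so the eigenvalues are -6, -4, 4.
s=4: eigenvector (1, 0, 0).
s=-6: eigenvector (0, -1, 1).
s=-4: eigenvector (0, -2, 1).
P = [[1, 0, 0], [0, -1, -2], [0, 1, 1]], D = diag(4, -6, -4), P⁻¹ = [[1, 0, 0], [0, 1, 2], [0, -1, -1]].
L³ = P·diag(64, -216, -64)·P⁻¹ = [[64, 0, 0], [0, 88, 304], [0, -152, -368]].
The requested entry is -368.

-368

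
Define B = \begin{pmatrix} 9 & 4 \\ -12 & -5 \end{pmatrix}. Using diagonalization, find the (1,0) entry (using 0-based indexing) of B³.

Characteristic polynomial: t^2 - 4t + 3 = (t - 3)(t - 1), so the eigenvalues are 1, 3.
t=3: eigenvector (-2, 3).
t=1: eigenvector (-1, 2).
P = [[-2, -1], [3, 2]], D = diag(3, 1), P⁻¹ = [[-2, -1], [3, 2]].
B³ = P·diag(27, 1)·P⁻¹ = [[105, 52], [-156, -77]].
The requested entry is -156.

-156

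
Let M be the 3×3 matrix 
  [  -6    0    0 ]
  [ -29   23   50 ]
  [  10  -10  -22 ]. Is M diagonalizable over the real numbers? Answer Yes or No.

Characteristic polynomial: p(s) = s^3 + 5s^2 - 12s - 36 = (s - 3)(s + 2)(s + 6).
All 3 eigenvalues are distinct, so M is diagonalizable.

Yes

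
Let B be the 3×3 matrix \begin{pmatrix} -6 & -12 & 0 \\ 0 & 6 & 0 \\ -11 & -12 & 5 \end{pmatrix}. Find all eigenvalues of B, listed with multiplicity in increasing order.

-6, 5, 6

Characteristic polynomial: p(λ) = λ^3 - 5λ^2 - 36λ + 180 = (λ - 6)(λ - 5)(λ + 6).
Roots (with multiplicity): -6, 5, 6.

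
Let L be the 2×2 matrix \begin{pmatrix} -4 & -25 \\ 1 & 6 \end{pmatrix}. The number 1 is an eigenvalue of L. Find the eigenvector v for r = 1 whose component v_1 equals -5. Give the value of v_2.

1

L − 1I = [[-5, -25], [1, 5]].
Solving (L − 1I)v = 0 gives the eigenspace spanned by (-5, 1).
With v_1 = -5, v = (-5, 1), so v_2 = 1.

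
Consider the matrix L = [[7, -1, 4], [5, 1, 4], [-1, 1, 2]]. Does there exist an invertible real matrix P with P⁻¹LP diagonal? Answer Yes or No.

No

Characteristic polynomial: p(r) = r^3 - 10r^2 + 28r - 24 = (r - 6)(r - 2)^2.
r = 2 has algebraic multiplicity 2; rank(L − 2I) = 2, so geometric multiplicity = 1.
Geometric multiplicity < algebraic multiplicity, so L is not diagonalizable.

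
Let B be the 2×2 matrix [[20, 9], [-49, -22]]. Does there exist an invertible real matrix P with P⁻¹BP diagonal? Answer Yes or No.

Characteristic polynomial: p(r) = r^2 + 2r + 1 = (r + 1)^2.
r = -1 has algebraic multiplicity 2; rank(B + 1I) = 1, so geometric multiplicity = 1.
Geometric multiplicity < algebraic multiplicity, so B is not diagonalizable.

No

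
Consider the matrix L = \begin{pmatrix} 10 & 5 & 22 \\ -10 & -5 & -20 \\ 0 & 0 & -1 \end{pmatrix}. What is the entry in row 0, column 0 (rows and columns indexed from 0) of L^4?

Characteristic polynomial: μ^3 - 4μ^2 - 5μ = μ(μ - 5)(μ + 1), so the eigenvalues are -1, 0, 5.
μ=5: eigenvector (1, -1, 0).
μ=0: eigenvector (-1, 2, 0).
μ=-1: eigenvector (-2, 0, 1).
P = [[1, -1, -2], [-1, 2, 0], [0, 0, 1]], D = diag(5, 0, -1), P⁻¹ = [[2, 1, 4], [1, 1, 2], [0, 0, 1]].
L⁴ = P·diag(625, 0, 1)·P⁻¹ = [[1250, 625, 2498], [-1250, -625, -2500], [0, 0, 1]].
The requested entry is 1250.

1250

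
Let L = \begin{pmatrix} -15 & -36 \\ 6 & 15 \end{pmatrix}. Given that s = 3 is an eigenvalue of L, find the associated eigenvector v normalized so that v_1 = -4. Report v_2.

L − 3I = [[-18, -36], [6, 12]].
Solving (L − 3I)v = 0 gives the eigenspace spanned by (-4, 2).
With v_1 = -4, v = (-4, 2), so v_2 = 2.

2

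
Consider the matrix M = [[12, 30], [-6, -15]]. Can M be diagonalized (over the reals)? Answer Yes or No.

Yes

Characteristic polynomial: p(μ) = μ^2 + 3μ = μ(μ + 3).
All 2 eigenvalues are distinct, so M is diagonalizable.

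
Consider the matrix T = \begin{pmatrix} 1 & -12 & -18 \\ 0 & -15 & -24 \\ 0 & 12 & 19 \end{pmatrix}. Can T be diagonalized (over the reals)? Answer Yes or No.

Yes

Characteristic polynomial: p(r) = r^3 - 5r^2 + 7r - 3 = (r - 3)(r - 1)^2.
r = 1 has algebraic multiplicity 2; rank(T − 1I) = 1, so geometric multiplicity = 2.
Every eigenvalue has geometric = algebraic multiplicity, so T is diagonalizable.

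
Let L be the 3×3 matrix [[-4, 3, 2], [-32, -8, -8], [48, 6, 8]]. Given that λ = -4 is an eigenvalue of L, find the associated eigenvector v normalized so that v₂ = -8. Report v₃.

L + 4I = [[0, 3, 2], [-32, -4, -8], [48, 6, 12]].
Solving (L + 4I)v = 0 gives the eigenspace spanned by (-2, -8, 12).
With v₂ = -8, v = (-2, -8, 12), so v₃ = 12.

12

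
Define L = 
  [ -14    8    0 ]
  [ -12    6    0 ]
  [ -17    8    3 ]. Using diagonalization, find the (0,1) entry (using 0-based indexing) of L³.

416

Characteristic polynomial: μ^3 + 5μ^2 - 12μ - 36 = (μ - 3)(μ + 2)(μ + 6), so the eigenvalues are -6, -2, 3.
μ=-6: eigenvector (1, 1, 1).
μ=3: eigenvector (0, 0, 1).
μ=-2: eigenvector (2, 3, 2).
P = [[1, 0, 2], [1, 0, 3], [1, 1, 2]], D = diag(-6, 3, -2), P⁻¹ = [[3, -2, 0], [-1, 0, 1], [-1, 1, 0]].
L³ = P·diag(-216, 27, -8)·P⁻¹ = [[-632, 416, 0], [-624, 408, 0], [-659, 416, 27]].
The requested entry is 416.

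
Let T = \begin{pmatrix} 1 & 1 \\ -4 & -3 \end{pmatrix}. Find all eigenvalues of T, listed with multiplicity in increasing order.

-1, -1

Characteristic polynomial: p(μ) = μ^2 + 2μ + 1 = (μ + 1)^2.
Roots (with multiplicity): -1, -1.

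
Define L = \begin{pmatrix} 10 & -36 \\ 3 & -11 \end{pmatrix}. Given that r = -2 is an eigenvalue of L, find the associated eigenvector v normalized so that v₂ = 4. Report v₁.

12

L + 2I = [[12, -36], [3, -9]].
Solving (L + 2I)v = 0 gives the eigenspace spanned by (12, 4).
With v₂ = 4, v = (12, 4), so v₁ = 12.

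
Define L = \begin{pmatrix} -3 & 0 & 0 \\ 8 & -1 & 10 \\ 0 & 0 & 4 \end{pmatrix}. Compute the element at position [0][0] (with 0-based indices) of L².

9

Characteristic polynomial: t^3 - 13t - 12 = (t - 4)(t + 1)(t + 3), so the eigenvalues are -3, -1, 4.
t=-3: eigenvector (1, -4, 0).
t=-1: eigenvector (0, 1, 0).
t=4: eigenvector (0, 2, 1).
P = [[1, 0, 0], [-4, 1, 2], [0, 0, 1]], D = diag(-3, -1, 4), P⁻¹ = [[1, 0, 0], [4, 1, -2], [0, 0, 1]].
L² = P·diag(9, 1, 16)·P⁻¹ = [[9, 0, 0], [-32, 1, 30], [0, 0, 16]].
The requested entry is 9.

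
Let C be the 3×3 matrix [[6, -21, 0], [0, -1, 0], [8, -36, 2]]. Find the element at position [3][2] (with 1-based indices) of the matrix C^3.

-1284

Characteristic polynomial: μ^3 - 7μ^2 + 4μ + 12 = (μ - 6)(μ - 2)(μ + 1), so the eigenvalues are -1, 2, 6.
μ=-1: eigenvector (3, 1, 4).
μ=6: eigenvector (1, 0, 2).
μ=2: eigenvector (0, 0, 1).
P = [[3, 1, 0], [1, 0, 0], [4, 2, 1]], D = diag(-1, 6, 2), P⁻¹ = [[0, 1, 0], [1, -3, 0], [-2, 2, 1]].
C³ = P·diag(-1, 216, 8)·P⁻¹ = [[216, -651, 0], [0, -1, 0], [416, -1284, 8]].
The requested entry is -1284.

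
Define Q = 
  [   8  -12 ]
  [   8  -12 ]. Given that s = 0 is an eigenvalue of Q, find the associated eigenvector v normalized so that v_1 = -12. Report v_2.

Q = [[8, -12], [8, -12]].
Solving (Q)v = 0 gives the eigenspace spanned by (-12, -8).
With v_1 = -12, v = (-12, -8), so v_2 = -8.

-8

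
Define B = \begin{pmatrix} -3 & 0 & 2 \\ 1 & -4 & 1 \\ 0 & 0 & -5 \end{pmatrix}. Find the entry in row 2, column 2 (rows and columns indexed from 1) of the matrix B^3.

-64

Characteristic polynomial: r^3 + 12r^2 + 47r + 60 = (r + 3)(r + 4)(r + 5), so the eigenvalues are -5, -4, -3.
r=-3: eigenvector (1, 1, 0).
r=-4: eigenvector (0, 1, 0).
r=-5: eigenvector (-1, 0, 1).
P = [[1, 0, -1], [1, 1, 0], [0, 0, 1]], D = diag(-3, -4, -5), P⁻¹ = [[1, 0, 1], [-1, 1, -1], [0, 0, 1]].
B³ = P·diag(-27, -64, -125)·P⁻¹ = [[-27, 0, 98], [37, -64, 37], [0, 0, -125]].
The requested entry is -64.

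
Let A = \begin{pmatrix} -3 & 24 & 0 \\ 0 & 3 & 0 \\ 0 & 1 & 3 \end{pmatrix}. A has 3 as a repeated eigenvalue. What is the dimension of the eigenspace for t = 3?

1

A − 3I = [[-6, 24, 0], [0, 0, 0], [0, 1, 0]].
This matrix has rank 2, so its null space has dimension 3 − 2 = 1.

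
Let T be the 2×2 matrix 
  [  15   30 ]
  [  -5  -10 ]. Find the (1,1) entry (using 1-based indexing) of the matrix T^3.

Characteristic polynomial: s^2 - 5s = s(s - 5), so the eigenvalues are 0, 5.
s=0: eigenvector (-2, 1).
s=5: eigenvector (3, -1).
P = [[-2, 3], [1, -1]], D = diag(0, 5), P⁻¹ = [[1, 3], [1, 2]].
T³ = P·diag(0, 125)·P⁻¹ = [[375, 750], [-125, -250]].
The requested entry is 375.

375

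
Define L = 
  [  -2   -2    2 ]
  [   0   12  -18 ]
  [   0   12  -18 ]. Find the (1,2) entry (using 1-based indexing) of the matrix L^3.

-8

Characteristic polynomial: λ^3 + 8λ^2 + 12λ = λ(λ + 2)(λ + 6), so the eigenvalues are -6, -2, 0.
λ=0: eigenvector (-1, 3, 2).
λ=-2: eigenvector (1, 0, 0).
λ=-6: eigenvector (0, 1, 1).
P = [[-1, 1, 0], [3, 0, 1], [2, 0, 1]], D = diag(0, -2, -6), P⁻¹ = [[0, 1, -1], [1, 1, -1], [0, -2, 3]].
L³ = P·diag(0, -8, -216)·P⁻¹ = [[-8, -8, 8], [0, 432, -648], [0, 432, -648]].
The requested entry is -8.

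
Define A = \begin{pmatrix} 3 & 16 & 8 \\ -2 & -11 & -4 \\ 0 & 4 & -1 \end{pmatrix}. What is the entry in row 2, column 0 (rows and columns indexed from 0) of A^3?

Characteristic polynomial: t^3 + 9t^2 + 23t + 15 = (t + 1)(t + 3)(t + 5), so the eigenvalues are -5, -3, -1.
t=-5: eigenvector (-1, 1, -1).
t=-3: eigenvector (0, 1, -2).
t=-1: eigenvector (-2, 0, 1).
P = [[-1, 0, -2], [1, 1, 0], [-1, -2, 1]], D = diag(-5, -3, -1), P⁻¹ = [[1, 4, 2], [-1, -3, -2], [-1, -2, -1]].
A³ = P·diag(-125, -27, -1)·P⁻¹ = [[123, 496, 248], [-98, -419, -196], [72, 340, 143]].
The requested entry is 72.

72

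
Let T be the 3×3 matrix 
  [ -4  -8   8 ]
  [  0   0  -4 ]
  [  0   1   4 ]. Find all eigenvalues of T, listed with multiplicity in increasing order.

-4, 2, 2

Characteristic polynomial: p(μ) = μ^3 - 12μ + 16 = (μ - 2)^2(μ + 4).
Roots (with multiplicity): -4, 2, 2.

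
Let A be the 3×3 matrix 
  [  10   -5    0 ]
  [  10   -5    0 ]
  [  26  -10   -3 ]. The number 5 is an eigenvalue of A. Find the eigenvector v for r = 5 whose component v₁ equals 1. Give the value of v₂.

1

A − 5I = [[5, -5, 0], [10, -10, 0], [26, -10, -8]].
Solving (A − 5I)v = 0 gives the eigenspace spanned by (1, 1, 2).
With v₁ = 1, v = (1, 1, 2), so v₂ = 1.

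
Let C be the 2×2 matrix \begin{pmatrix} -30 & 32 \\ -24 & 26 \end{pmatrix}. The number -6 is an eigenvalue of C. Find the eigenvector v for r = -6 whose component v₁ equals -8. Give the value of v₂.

-6

C + 6I = [[-24, 32], [-24, 32]].
Solving (C + 6I)v = 0 gives the eigenspace spanned by (-8, -6).
With v₁ = -8, v = (-8, -6), so v₂ = -6.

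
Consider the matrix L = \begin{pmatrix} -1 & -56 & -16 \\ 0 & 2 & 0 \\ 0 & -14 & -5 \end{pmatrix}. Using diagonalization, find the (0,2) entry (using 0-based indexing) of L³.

Characteristic polynomial: r^3 + 4r^2 - 7r - 10 = (r - 2)(r + 1)(r + 5), so the eigenvalues are -5, -1, 2.
r=-5: eigenvector (4, 0, 1).
r=2: eigenvector (-8, 1, -2).
r=-1: eigenvector (1, 0, 0).
P = [[4, -8, 1], [0, 1, 0], [1, -2, 0]], D = diag(-5, 2, -1), P⁻¹ = [[0, 2, 1], [0, 1, 0], [1, 0, -4]].
L³ = P·diag(-125, 8, -1)·P⁻¹ = [[-1, -1064, -496], [0, 8, 0], [0, -266, -125]].
The requested entry is -496.

-496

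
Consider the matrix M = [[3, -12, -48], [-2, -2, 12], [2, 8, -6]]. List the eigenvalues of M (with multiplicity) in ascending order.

-6, -5, 6

Characteristic polynomial: p(t) = t^3 + 5t^2 - 36t - 180 = (t - 6)(t + 5)(t + 6).
Roots (with multiplicity): -6, -5, 6.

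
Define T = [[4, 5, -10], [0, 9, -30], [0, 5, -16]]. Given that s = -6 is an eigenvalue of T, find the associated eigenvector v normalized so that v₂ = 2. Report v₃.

1

T + 6I = [[10, 5, -10], [0, 15, -30], [0, 5, -10]].
Solving (T + 6I)v = 0 gives the eigenspace spanned by (0, 2, 1).
With v₂ = 2, v = (0, 2, 1), so v₃ = 1.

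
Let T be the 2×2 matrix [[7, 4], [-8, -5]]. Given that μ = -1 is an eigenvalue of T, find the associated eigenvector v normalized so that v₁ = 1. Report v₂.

-2

T + 1I = [[8, 4], [-8, -4]].
Solving (T + 1I)v = 0 gives the eigenspace spanned by (1, -2).
With v₁ = 1, v = (1, -2), so v₂ = -2.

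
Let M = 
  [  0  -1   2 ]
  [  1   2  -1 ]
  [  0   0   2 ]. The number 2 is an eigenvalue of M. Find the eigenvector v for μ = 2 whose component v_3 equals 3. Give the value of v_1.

3

M − 2I = [[-2, -1, 2], [1, 0, -1], [0, 0, 0]].
Solving (M − 2I)v = 0 gives the eigenspace spanned by (3, 0, 3).
With v_3 = 3, v = (3, 0, 3), so v_1 = 3.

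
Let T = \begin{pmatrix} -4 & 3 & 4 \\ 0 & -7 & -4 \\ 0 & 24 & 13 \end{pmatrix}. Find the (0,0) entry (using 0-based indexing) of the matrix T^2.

16

Characteristic polynomial: λ^3 - 2λ^2 - 19λ + 20 = (λ - 5)(λ - 1)(λ + 4), so the eigenvalues are -4, 1, 5.
λ=5: eigenvector (1, -1, 3).
λ=-4: eigenvector (1, 0, 0).
λ=1: eigenvector (1, -1, 2).
P = [[1, 1, 1], [-1, 0, -1], [3, 0, 2]], D = diag(5, -4, 1), P⁻¹ = [[0, 2, 1], [1, 1, 0], [0, -3, -1]].
T² = P·diag(25, 16, 1)·P⁻¹ = [[16, 63, 24], [0, -47, -24], [0, 144, 73]].
The requested entry is 16.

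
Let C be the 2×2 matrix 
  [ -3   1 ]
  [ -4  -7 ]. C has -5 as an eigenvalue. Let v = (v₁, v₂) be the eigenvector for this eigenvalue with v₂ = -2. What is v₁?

C + 5I = [[2, 1], [-4, -2]].
Solving (C + 5I)v = 0 gives the eigenspace spanned by (1, -2).
With v₂ = -2, v = (1, -2), so v₁ = 1.

1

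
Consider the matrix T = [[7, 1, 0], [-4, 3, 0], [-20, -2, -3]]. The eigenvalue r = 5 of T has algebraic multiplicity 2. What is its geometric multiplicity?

T − 5I = [[2, 1, 0], [-4, -2, 0], [-20, -2, -8]].
This matrix has rank 2, so its null space has dimension 3 − 2 = 1.

1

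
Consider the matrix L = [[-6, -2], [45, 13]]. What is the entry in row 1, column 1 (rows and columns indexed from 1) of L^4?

Characteristic polynomial: μ^2 - 7μ + 12 = (μ - 4)(μ - 3), so the eigenvalues are 3, 4.
μ=4: eigenvector (1, -5).
μ=3: eigenvector (2, -9).
P = [[1, 2], [-5, -9]], D = diag(4, 3), P⁻¹ = [[-9, -2], [5, 1]].
L⁴ = P·diag(256, 81)·P⁻¹ = [[-1494, -350], [7875, 1831]].
The requested entry is -1494.

-1494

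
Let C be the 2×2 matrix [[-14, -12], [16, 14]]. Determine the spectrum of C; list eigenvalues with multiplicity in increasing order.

Characteristic polynomial: p(μ) = μ^2 - 4 = (μ - 2)(μ + 2).
Roots (with multiplicity): -2, 2.

-2, 2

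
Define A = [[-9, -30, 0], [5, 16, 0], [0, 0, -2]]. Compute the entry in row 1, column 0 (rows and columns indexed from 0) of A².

Characteristic polynomial: t^3 - 5t^2 - 8t + 12 = (t - 6)(t - 1)(t + 2), so the eigenvalues are -2, 1, 6.
t=1: eigenvector (3, -1, 0).
t=6: eigenvector (-2, 1, 0).
t=-2: eigenvector (0, 0, 1).
P = [[3, -2, 0], [-1, 1, 0], [0, 0, 1]], D = diag(1, 6, -2), P⁻¹ = [[1, 2, 0], [1, 3, 0], [0, 0, 1]].
A² = P·diag(1, 36, 4)·P⁻¹ = [[-69, -210, 0], [35, 106, 0], [0, 0, 4]].
The requested entry is 35.

35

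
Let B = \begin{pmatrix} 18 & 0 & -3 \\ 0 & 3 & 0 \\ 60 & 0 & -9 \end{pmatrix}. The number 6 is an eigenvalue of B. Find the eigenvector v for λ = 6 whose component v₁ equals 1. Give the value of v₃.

B − 6I = [[12, 0, -3], [0, -3, 0], [60, 0, -15]].
Solving (B − 6I)v = 0 gives the eigenspace spanned by (1, 0, 4).
With v₁ = 1, v = (1, 0, 4), so v₃ = 4.

4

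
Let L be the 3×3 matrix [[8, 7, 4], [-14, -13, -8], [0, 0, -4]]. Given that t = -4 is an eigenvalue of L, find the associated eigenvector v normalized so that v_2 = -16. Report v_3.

L + 4I = [[12, 7, 4], [-14, -9, -8], [0, 0, 0]].
Solving (L + 4I)v = 0 gives the eigenspace spanned by (8, -16, 4).
With v_2 = -16, v = (8, -16, 4), so v_3 = 4.

4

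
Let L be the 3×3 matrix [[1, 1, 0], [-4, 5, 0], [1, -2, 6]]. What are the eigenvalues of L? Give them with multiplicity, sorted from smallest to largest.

3, 3, 6

Characteristic polynomial: p(r) = r^3 - 12r^2 + 45r - 54 = (r - 6)(r - 3)^2.
Roots (with multiplicity): 3, 3, 6.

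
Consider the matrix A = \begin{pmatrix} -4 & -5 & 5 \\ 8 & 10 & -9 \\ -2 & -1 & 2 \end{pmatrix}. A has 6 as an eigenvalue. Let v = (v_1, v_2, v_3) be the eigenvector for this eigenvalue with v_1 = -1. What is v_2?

2

A − 6I = [[-10, -5, 5], [8, 4, -9], [-2, -1, -4]].
Solving (A − 6I)v = 0 gives the eigenspace spanned by (-1, 2, 0).
With v_1 = -1, v = (-1, 2, 0), so v_2 = 2.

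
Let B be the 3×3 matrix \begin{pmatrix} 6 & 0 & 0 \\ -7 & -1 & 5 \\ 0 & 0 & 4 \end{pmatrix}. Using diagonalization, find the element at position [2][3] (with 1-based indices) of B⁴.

Characteristic polynomial: s^3 - 9s^2 + 14s + 24 = (s - 6)(s - 4)(s + 1), so the eigenvalues are -1, 4, 6.
s=-1: eigenvector (0, -1, 0).
s=4: eigenvector (0, 1, 1).
s=6: eigenvector (1, -1, 0).
P = [[0, 0, 1], [-1, 1, -1], [0, 1, 0]], D = diag(-1, 4, 6), P⁻¹ = [[-1, -1, 1], [0, 0, 1], [1, 0, 0]].
B⁴ = P·diag(1, 256, 1296)·P⁻¹ = [[1296, 0, 0], [-1295, 1, 255], [0, 0, 256]].
The requested entry is 255.

255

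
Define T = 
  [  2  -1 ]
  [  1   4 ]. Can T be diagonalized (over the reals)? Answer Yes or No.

No

Characteristic polynomial: p(λ) = λ^2 - 6λ + 9 = (λ - 3)^2.
λ = 3 has algebraic multiplicity 2; rank(T − 3I) = 1, so geometric multiplicity = 1.
Geometric multiplicity < algebraic multiplicity, so T is not diagonalizable.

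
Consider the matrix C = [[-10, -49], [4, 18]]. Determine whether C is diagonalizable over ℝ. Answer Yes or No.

Characteristic polynomial: p(μ) = μ^2 - 8μ + 16 = (μ - 4)^2.
μ = 4 has algebraic multiplicity 2; rank(C − 4I) = 1, so geometric multiplicity = 1.
Geometric multiplicity < algebraic multiplicity, so C is not diagonalizable.

No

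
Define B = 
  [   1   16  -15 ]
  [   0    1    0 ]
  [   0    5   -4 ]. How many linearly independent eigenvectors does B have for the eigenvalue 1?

1

B − 1I = [[0, 16, -15], [0, 0, 0], [0, 5, -5]].
This matrix has rank 2, so its null space has dimension 3 − 2 = 1.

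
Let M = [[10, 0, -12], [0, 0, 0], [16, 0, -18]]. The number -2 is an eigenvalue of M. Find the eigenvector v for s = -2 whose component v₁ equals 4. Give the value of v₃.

4

M + 2I = [[12, 0, -12], [0, 2, 0], [16, 0, -16]].
Solving (M + 2I)v = 0 gives the eigenspace spanned by (4, 0, 4).
With v₁ = 4, v = (4, 0, 4), so v₃ = 4.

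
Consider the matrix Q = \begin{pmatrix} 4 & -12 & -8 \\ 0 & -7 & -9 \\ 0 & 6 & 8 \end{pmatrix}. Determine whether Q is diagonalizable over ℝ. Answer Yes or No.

Characteristic polynomial: p(t) = t^3 - 5t^2 + 2t + 8 = (t - 4)(t - 2)(t + 1).
All 3 eigenvalues are distinct, so Q is diagonalizable.

Yes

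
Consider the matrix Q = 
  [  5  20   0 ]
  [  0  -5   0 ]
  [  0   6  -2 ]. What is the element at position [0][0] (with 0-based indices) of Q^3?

125

Characteristic polynomial: μ^3 + 2μ^2 - 25μ - 50 = (μ - 5)(μ + 2)(μ + 5), so the eigenvalues are -5, -2, 5.
μ=5: eigenvector (1, 0, 0).
μ=-5: eigenvector (-2, 1, -2).
μ=-2: eigenvector (0, 0, 1).
P = [[1, -2, 0], [0, 1, 0], [0, -2, 1]], D = diag(5, -5, -2), P⁻¹ = [[1, 2, 0], [0, 1, 0], [0, 2, 1]].
Q³ = P·diag(125, -125, -8)·P⁻¹ = [[125, 500, 0], [0, -125, 0], [0, 234, -8]].
The requested entry is 125.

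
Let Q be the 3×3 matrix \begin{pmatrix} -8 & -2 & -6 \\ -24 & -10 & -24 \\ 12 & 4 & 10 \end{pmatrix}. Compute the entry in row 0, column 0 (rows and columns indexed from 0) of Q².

40

Characteristic polynomial: μ^3 + 8μ^2 + 20μ + 16 = (μ + 2)^2(μ + 4), so the eigenvalues are -4, -2, -2.
μ=-4: eigenvector (1, 4, -2).
μ=-2: eigenvector (0, 3, -1).
μ=-2: eigenvector (-1, -6, 3).
P = [[1, 0, -1], [4, 3, -6], [-2, -1, 3]], D = diag(-4, -2, -2), P⁻¹ = [[3, 1, 3], [0, 1, 2], [2, 1, 3]].
Q² = P·diag(16, 4, 4)·P⁻¹ = [[40, 12, 36], [144, 52, 144], [-72, -24, -68]].
The requested entry is 40.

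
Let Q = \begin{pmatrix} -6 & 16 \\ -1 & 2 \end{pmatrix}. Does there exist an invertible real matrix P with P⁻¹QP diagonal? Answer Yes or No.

Characteristic polynomial: p(r) = r^2 + 4r + 4 = (r + 2)^2.
r = -2 has algebraic multiplicity 2; rank(Q + 2I) = 1, so geometric multiplicity = 1.
Geometric multiplicity < algebraic multiplicity, so Q is not diagonalizable.

No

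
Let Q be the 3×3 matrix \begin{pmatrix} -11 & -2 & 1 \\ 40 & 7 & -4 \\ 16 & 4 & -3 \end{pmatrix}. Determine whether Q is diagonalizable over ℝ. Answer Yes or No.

No

Characteristic polynomial: p(t) = t^3 + 7t^2 + 15t + 9 = (t + 1)(t + 3)^2.
t = -3 has algebraic multiplicity 2; rank(Q + 3I) = 2, so geometric multiplicity = 1.
Geometric multiplicity < algebraic multiplicity, so Q is not diagonalizable.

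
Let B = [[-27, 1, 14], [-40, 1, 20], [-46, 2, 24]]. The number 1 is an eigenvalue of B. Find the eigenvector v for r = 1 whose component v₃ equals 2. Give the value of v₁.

1

B − 1I = [[-28, 1, 14], [-40, 0, 20], [-46, 2, 23]].
Solving (B − 1I)v = 0 gives the eigenspace spanned by (1, 0, 2).
With v₃ = 2, v = (1, 0, 2), so v₁ = 1.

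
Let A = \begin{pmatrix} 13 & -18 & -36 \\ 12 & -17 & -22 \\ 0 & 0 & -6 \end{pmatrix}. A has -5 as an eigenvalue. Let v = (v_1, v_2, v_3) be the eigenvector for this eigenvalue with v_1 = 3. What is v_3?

0

A + 5I = [[18, -18, -36], [12, -12, -22], [0, 0, -1]].
Solving (A + 5I)v = 0 gives the eigenspace spanned by (3, 3, 0).
With v_1 = 3, v = (3, 3, 0), so v_3 = 0.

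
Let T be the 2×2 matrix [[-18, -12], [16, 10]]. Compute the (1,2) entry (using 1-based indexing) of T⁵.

-23232

Characteristic polynomial: λ^2 + 8λ + 12 = (λ + 2)(λ + 6), so the eigenvalues are -6, -2.
λ=-2: eigenvector (-3, 4).
λ=-6: eigenvector (1, -1).
P = [[-3, 1], [4, -1]], D = diag(-2, -6), P⁻¹ = [[1, 1], [4, 3]].
T⁵ = P·diag(-32, -7776)·P⁻¹ = [[-31008, -23232], [30976, 23200]].
The requested entry is -23232.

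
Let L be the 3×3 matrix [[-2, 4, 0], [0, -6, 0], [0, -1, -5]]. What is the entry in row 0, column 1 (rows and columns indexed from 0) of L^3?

208

Characteristic polynomial: s^3 + 13s^2 + 52s + 60 = (s + 2)(s + 5)(s + 6), so the eigenvalues are -6, -5, -2.
s=-2: eigenvector (1, 0, 0).
s=-6: eigenvector (-1, 1, 1).
s=-5: eigenvector (0, 0, 1).
P = [[1, -1, 0], [0, 1, 0], [0, 1, 1]], D = diag(-2, -6, -5), P⁻¹ = [[1, 1, 0], [0, 1, 0], [0, -1, 1]].
L³ = P·diag(-8, -216, -125)·P⁻¹ = [[-8, 208, 0], [0, -216, 0], [0, -91, -125]].
The requested entry is 208.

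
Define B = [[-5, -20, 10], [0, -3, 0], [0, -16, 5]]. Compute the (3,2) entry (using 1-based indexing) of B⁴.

-1088

Characteristic polynomial: r^3 + 3r^2 - 25r - 75 = (r - 5)(r + 3)(r + 5), so the eigenvalues are -5, -3, 5.
r=-5: eigenvector (1, 0, 0).
r=-3: eigenvector (0, 1, 2).
r=5: eigenvector (1, 0, 1).
P = [[1, 0, 1], [0, 1, 0], [0, 2, 1]], D = diag(-5, -3, 5), P⁻¹ = [[1, 2, -1], [0, 1, 0], [0, -2, 1]].
B⁴ = P·diag(625, 81, 625)·P⁻¹ = [[625, 0, 0], [0, 81, 0], [0, -1088, 625]].
The requested entry is -1088.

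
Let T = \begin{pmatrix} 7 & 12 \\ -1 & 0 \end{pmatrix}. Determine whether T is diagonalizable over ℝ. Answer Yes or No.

Characteristic polynomial: p(μ) = μ^2 - 7μ + 12 = (μ - 4)(μ - 3).
All 2 eigenvalues are distinct, so T is diagonalizable.

Yes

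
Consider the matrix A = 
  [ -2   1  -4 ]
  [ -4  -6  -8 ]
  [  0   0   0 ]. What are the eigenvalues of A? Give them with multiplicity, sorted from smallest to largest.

Characteristic polynomial: p(t) = t^3 + 8t^2 + 16t = t(t + 4)^2.
Roots (with multiplicity): -4, -4, 0.

-4, -4, 0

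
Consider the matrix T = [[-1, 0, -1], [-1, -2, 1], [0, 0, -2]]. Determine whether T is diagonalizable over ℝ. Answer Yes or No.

Yes

Characteristic polynomial: p(s) = s^3 + 5s^2 + 8s + 4 = (s + 1)(s + 2)^2.
s = -2 has algebraic multiplicity 2; rank(T + 2I) = 1, so geometric multiplicity = 2.
Every eigenvalue has geometric = algebraic multiplicity, so T is diagonalizable.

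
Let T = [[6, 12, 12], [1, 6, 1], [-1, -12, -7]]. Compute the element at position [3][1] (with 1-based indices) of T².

Characteristic polynomial: λ^3 - 5λ^2 - 36λ + 180 = (λ - 6)(λ - 5)(λ + 6), so the eigenvalues are -6, 5, 6.
λ=5: eigenvector (0, -1, 1).
λ=6: eigenvector (1, 1, -1).
λ=-6: eigenvector (-1, 0, 1).
P = [[0, 1, -1], [-1, 1, 0], [1, -1, 1]], D = diag(5, 6, -6), P⁻¹ = [[1, 0, 1], [1, 1, 1], [0, 1, 1]].
T² = P·diag(25, 36, 36)·P⁻¹ = [[36, 0, 0], [11, 36, 11], [-11, 0, 25]].
The requested entry is -11.

-11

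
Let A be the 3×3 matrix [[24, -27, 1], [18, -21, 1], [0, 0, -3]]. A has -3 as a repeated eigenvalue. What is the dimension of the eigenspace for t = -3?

A + 3I = [[27, -27, 1], [18, -18, 1], [0, 0, 0]].
This matrix has rank 2, so its null space has dimension 3 − 2 = 1.

1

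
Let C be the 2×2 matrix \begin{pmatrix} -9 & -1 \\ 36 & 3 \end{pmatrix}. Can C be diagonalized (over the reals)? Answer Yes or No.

No

Characteristic polynomial: p(λ) = λ^2 + 6λ + 9 = (λ + 3)^2.
λ = -3 has algebraic multiplicity 2; rank(C + 3I) = 1, so geometric multiplicity = 1.
Geometric multiplicity < algebraic multiplicity, so C is not diagonalizable.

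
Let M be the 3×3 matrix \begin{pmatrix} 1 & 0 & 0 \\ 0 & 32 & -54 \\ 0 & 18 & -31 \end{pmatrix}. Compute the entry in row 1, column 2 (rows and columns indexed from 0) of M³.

-1134

Characteristic polynomial: s^3 - 2s^2 - 19s + 20 = (s - 5)(s - 1)(s + 4), so the eigenvalues are -4, 1, 5.
s=-4: eigenvector (0, -3, -2).
s=1: eigenvector (1, 0, 0).
s=5: eigenvector (0, 2, 1).
P = [[0, 1, 0], [-3, 0, 2], [-2, 0, 1]], D = diag(-4, 1, 5), P⁻¹ = [[0, 1, -2], [1, 0, 0], [0, 2, -3]].
M³ = P·diag(-64, 1, 125)·P⁻¹ = [[1, 0, 0], [0, 692, -1134], [0, 378, -631]].
The requested entry is -1134.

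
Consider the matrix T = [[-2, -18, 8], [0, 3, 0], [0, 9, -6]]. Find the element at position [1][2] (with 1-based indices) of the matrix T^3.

-486

Characteristic polynomial: s^3 + 5s^2 - 12s - 36 = (s - 3)(s + 2)(s + 6), so the eigenvalues are -6, -2, 3.
s=-2: eigenvector (1, 0, 0).
s=3: eigenvector (-2, 1, 1).
s=-6: eigenvector (-2, 0, 1).
P = [[1, -2, -2], [0, 1, 0], [0, 1, 1]], D = diag(-2, 3, -6), P⁻¹ = [[1, 0, 2], [0, 1, 0], [0, -1, 1]].
T³ = P·diag(-8, 27, -216)·P⁻¹ = [[-8, -486, 416], [0, 27, 0], [0, 243, -216]].
The requested entry is -486.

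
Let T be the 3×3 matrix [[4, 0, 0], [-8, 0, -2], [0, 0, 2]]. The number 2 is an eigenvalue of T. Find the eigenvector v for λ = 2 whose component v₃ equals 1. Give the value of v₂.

-1

T − 2I = [[2, 0, 0], [-8, -2, -2], [0, 0, 0]].
Solving (T − 2I)v = 0 gives the eigenspace spanned by (0, -1, 1).
With v₃ = 1, v = (0, -1, 1), so v₂ = -1.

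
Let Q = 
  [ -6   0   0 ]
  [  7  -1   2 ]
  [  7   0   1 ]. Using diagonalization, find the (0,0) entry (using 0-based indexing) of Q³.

Characteristic polynomial: μ^3 + 6μ^2 - μ - 6 = (μ - 1)(μ + 1)(μ + 6), so the eigenvalues are -6, -1, 1.
μ=-6: eigenvector (1, -1, -1).
μ=-1: eigenvector (0, 1, 0).
μ=1: eigenvector (0, 1, 1).
P = [[1, 0, 0], [-1, 1, 1], [-1, 0, 1]], D = diag(-6, -1, 1), P⁻¹ = [[1, 0, 0], [0, 1, -1], [1, 0, 1]].
Q³ = P·diag(-216, -1, 1)·P⁻¹ = [[-216, 0, 0], [217, -1, 2], [217, 0, 1]].
The requested entry is -216.

-216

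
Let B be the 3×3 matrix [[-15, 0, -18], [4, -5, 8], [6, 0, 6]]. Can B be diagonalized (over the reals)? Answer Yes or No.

Characteristic polynomial: p(r) = r^3 + 14r^2 + 63r + 90 = (r + 3)(r + 5)(r + 6).
All 3 eigenvalues are distinct, so B is diagonalizable.

Yes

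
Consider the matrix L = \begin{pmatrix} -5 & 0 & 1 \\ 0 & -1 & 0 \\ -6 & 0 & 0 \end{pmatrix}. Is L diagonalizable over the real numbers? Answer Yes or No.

Yes

Characteristic polynomial: p(s) = s^3 + 6s^2 + 11s + 6 = (s + 1)(s + 2)(s + 3).
All 3 eigenvalues are distinct, so L is diagonalizable.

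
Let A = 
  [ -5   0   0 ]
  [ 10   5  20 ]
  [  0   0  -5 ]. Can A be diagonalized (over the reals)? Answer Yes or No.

Yes

Characteristic polynomial: p(r) = r^3 + 5r^2 - 25r - 125 = (r - 5)(r + 5)^2.
r = -5 has algebraic multiplicity 2; rank(A + 5I) = 1, so geometric multiplicity = 2.
Every eigenvalue has geometric = algebraic multiplicity, so A is diagonalizable.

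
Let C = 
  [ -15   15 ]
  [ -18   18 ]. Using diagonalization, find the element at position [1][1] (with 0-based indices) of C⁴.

Characteristic polynomial: r^2 - 3r = r(r - 3), so the eigenvalues are 0, 3.
r=0: eigenvector (1, 1).
r=3: eigenvector (5, 6).
P = [[1, 5], [1, 6]], D = diag(0, 3), P⁻¹ = [[6, -5], [-1, 1]].
C⁴ = P·diag(0, 81)·P⁻¹ = [[-405, 405], [-486, 486]].
The requested entry is 486.

486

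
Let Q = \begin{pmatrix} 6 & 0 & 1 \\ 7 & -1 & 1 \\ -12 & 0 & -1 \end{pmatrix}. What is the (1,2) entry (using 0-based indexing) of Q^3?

Characteristic polynomial: λ^3 - 4λ^2 + λ + 6 = (λ - 3)(λ - 2)(λ + 1), so the eigenvalues are -1, 2, 3.
λ=2: eigenvector (1, 1, -4).
λ=-1: eigenvector (0, 1, 0).
λ=3: eigenvector (1, 1, -3).
P = [[1, 0, 1], [1, 1, 1], [-4, 0, -3]], D = diag(2, -1, 3), P⁻¹ = [[-3, 0, -1], [-1, 1, 0], [4, 0, 1]].
Q³ = P·diag(8, -1, 27)·P⁻¹ = [[84, 0, 19], [85, -1, 19], [-228, 0, -49]].
The requested entry is 19.

19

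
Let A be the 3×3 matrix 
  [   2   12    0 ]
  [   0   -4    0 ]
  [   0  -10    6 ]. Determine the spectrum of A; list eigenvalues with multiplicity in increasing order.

Characteristic polynomial: p(λ) = λ^3 - 4λ^2 - 20λ + 48 = (λ - 6)(λ - 2)(λ + 4).
Roots (with multiplicity): -4, 2, 6.

-4, 2, 6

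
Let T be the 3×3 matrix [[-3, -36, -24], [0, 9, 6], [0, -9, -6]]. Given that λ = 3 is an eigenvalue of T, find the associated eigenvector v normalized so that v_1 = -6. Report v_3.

-3

T − 3I = [[-6, -36, -24], [0, 6, 6], [0, -9, -9]].
Solving (T − 3I)v = 0 gives the eigenspace spanned by (-6, 3, -3).
With v_1 = -6, v = (-6, 3, -3), so v_3 = -3.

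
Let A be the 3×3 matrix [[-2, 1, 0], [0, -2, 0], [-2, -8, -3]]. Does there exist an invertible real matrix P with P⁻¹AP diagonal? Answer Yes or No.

Characteristic polynomial: p(t) = t^3 + 7t^2 + 16t + 12 = (t + 2)^2(t + 3).
t = -2 has algebraic multiplicity 2; rank(A + 2I) = 2, so geometric multiplicity = 1.
Geometric multiplicity < algebraic multiplicity, so A is not diagonalizable.

No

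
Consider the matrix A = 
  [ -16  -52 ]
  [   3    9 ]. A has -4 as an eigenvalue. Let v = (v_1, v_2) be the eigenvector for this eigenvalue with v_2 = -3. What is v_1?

13

A + 4I = [[-12, -52], [3, 13]].
Solving (A + 4I)v = 0 gives the eigenspace spanned by (13, -3).
With v_2 = -3, v = (13, -3), so v_1 = 13.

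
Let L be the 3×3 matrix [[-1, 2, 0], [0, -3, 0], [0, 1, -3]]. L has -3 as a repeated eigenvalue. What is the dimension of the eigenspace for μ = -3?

1

L + 3I = [[2, 2, 0], [0, 0, 0], [0, 1, 0]].
This matrix has rank 2, so its null space has dimension 3 − 2 = 1.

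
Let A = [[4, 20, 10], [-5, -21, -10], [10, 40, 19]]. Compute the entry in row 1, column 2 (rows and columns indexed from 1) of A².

60

Characteristic polynomial: t^3 - 2t^2 - 7t - 4 = (t - 4)(t + 1)^2, so the eigenvalues are -1, -1, 4.
t=4: eigenvector (1, -1, 2).
t=-1: eigenvector (-2, -2, 5).
t=-1: eigenvector (0, 1, -2).
P = [[1, -2, 0], [-1, -2, 1], [2, 5, -2]], D = diag(4, -1, -1), P⁻¹ = [[1, 4, 2], [0, 2, 1], [1, 9, 4]].
A² = P·diag(16, 1, 1)·P⁻¹ = [[16, 60, 30], [-15, -59, -30], [30, 120, 61]].
The requested entry is 60.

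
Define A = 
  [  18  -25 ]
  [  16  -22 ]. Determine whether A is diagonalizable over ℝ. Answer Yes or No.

No

Characteristic polynomial: p(μ) = μ^2 + 4μ + 4 = (μ + 2)^2.
μ = -2 has algebraic multiplicity 2; rank(A + 2I) = 1, so geometric multiplicity = 1.
Geometric multiplicity < algebraic multiplicity, so A is not diagonalizable.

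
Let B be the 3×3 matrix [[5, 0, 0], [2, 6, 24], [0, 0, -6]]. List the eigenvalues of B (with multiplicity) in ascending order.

-6, 5, 6

Characteristic polynomial: p(s) = s^3 - 5s^2 - 36s + 180 = (s - 6)(s - 5)(s + 6).
Roots (with multiplicity): -6, 5, 6.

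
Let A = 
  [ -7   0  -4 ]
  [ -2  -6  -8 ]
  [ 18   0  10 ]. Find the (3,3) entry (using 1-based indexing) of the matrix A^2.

28

Characteristic polynomial: t^3 + 3t^2 - 16t + 12 = (t - 2)(t - 1)(t + 6), so the eigenvalues are -6, 1, 2.
t=1: eigenvector (1, 2, -2).
t=-6: eigenvector (0, 1, 0).
t=2: eigenvector (-4, -8, 9).
P = [[1, 0, -4], [2, 1, -8], [-2, 0, 9]], D = diag(1, -6, 2), P⁻¹ = [[9, 0, 4], [-2, 1, 0], [2, 0, 1]].
A² = P·diag(1, 36, 4)·P⁻¹ = [[-23, 0, -12], [-118, 36, -24], [54, 0, 28]].
The requested entry is 28.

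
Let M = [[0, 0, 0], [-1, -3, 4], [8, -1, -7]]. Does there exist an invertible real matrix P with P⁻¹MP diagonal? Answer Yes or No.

Characteristic polynomial: p(r) = r^3 + 10r^2 + 25r = r(r + 5)^2.
r = -5 has algebraic multiplicity 2; rank(M + 5I) = 2, so geometric multiplicity = 1.
Geometric multiplicity < algebraic multiplicity, so M is not diagonalizable.

No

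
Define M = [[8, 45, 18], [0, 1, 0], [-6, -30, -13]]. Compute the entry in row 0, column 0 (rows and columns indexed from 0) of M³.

188

Characteristic polynomial: s^3 + 4s^2 - s - 4 = (s - 1)(s + 1)(s + 4), so the eigenvalues are -4, -1, 1.
s=-4: eigenvector (-3, 0, 2).
s=1: eigenvector (9, 1, -6).
s=-1: eigenvector (-2, 0, 1).
P = [[-3, 9, -2], [0, 1, 0], [2, -6, 1]], D = diag(-4, 1, -1), P⁻¹ = [[1, 3, 2], [0, 1, 0], [-2, 0, -3]].
M³ = P·diag(-64, 1, -1)·P⁻¹ = [[188, 585, 378], [0, 1, 0], [-126, -390, -253]].
The requested entry is 188.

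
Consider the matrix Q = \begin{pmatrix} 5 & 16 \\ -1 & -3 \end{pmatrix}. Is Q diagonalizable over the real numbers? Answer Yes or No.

No

Characteristic polynomial: p(λ) = λ^2 - 2λ + 1 = (λ - 1)^2.
λ = 1 has algebraic multiplicity 2; rank(Q − 1I) = 1, so geometric multiplicity = 1.
Geometric multiplicity < algebraic multiplicity, so Q is not diagonalizable.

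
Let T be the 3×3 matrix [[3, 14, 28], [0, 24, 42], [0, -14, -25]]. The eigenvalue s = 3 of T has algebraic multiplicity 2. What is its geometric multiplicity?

2

T − 3I = [[0, 14, 28], [0, 21, 42], [0, -14, -28]].
This matrix has rank 1, so its null space has dimension 3 − 1 = 2.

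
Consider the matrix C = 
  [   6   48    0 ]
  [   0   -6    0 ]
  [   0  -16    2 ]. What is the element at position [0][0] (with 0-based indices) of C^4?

1296

Characteristic polynomial: s^3 - 2s^2 - 36s + 72 = (s - 6)(s - 2)(s + 6), so the eigenvalues are -6, 2, 6.
s=6: eigenvector (1, 0, 0).
s=-6: eigenvector (-4, 1, 2).
s=2: eigenvector (0, 0, 1).
P = [[1, -4, 0], [0, 1, 0], [0, 2, 1]], D = diag(6, -6, 2), P⁻¹ = [[1, 4, 0], [0, 1, 0], [0, -2, 1]].
C⁴ = P·diag(1296, 1296, 16)·P⁻¹ = [[1296, 0, 0], [0, 1296, 0], [0, 2560, 16]].
The requested entry is 1296.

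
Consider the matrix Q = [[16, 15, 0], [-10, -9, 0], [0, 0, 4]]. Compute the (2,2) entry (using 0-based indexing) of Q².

Characteristic polynomial: λ^3 - 11λ^2 + 34λ - 24 = (λ - 6)(λ - 4)(λ - 1), so the eigenvalues are 1, 4, 6.
λ=4: eigenvector (0, 0, 1).
λ=6: eigenvector (3, -2, 0).
λ=1: eigenvector (1, -1, 0).
P = [[0, 3, 1], [0, -2, -1], [1, 0, 0]], D = diag(4, 6, 1), P⁻¹ = [[0, 0, 1], [1, 1, 0], [-2, -3, 0]].
Q² = P·diag(16, 36, 1)·P⁻¹ = [[106, 105, 0], [-70, -69, 0], [0, 0, 16]].
The requested entry is 16.

16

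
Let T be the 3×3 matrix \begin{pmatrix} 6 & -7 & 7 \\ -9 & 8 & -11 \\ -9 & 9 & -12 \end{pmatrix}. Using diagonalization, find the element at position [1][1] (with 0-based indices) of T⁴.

Characteristic polynomial: μ^3 - 2μ^2 - 21μ - 18 = (μ - 6)(μ + 1)(μ + 3), so the eigenvalues are -3, -1, 6.
μ=-3: eigenvector (0, 1, 1).
μ=-1: eigenvector (1, 1, 0).
μ=6: eigenvector (1, -1, -1).
P = [[0, 1, 1], [1, 1, -1], [1, 0, -1]], D = diag(-3, -1, 6), P⁻¹ = [[1, -1, 2], [0, 1, -1], [1, -1, 1]].
T⁴ = P·diag(81, 1, 1296)·P⁻¹ = [[1296, -1295, 1295], [-1215, 1216, -1135], [-1215, 1215, -1134]].
The requested entry is 1216.

1216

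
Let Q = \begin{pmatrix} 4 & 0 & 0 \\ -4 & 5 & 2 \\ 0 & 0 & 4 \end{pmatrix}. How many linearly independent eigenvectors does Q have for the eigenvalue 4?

2

Q − 4I = [[0, 0, 0], [-4, 1, 2], [0, 0, 0]].
This matrix has rank 1, so its null space has dimension 3 − 1 = 2.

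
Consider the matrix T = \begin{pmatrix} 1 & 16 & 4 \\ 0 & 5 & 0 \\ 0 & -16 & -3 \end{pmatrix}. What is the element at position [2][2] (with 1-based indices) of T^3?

125

Characteristic polynomial: λ^3 - 3λ^2 - 13λ + 15 = (λ - 5)(λ - 1)(λ + 3), so the eigenvalues are -3, 1, 5.
λ=1: eigenvector (1, 0, 0).
λ=5: eigenvector (2, 1, -2).
λ=-3: eigenvector (-1, 0, 1).
P = [[1, 2, -1], [0, 1, 0], [0, -2, 1]], D = diag(1, 5, -3), P⁻¹ = [[1, 0, 1], [0, 1, 0], [0, 2, 1]].
T³ = P·diag(1, 125, -27)·P⁻¹ = [[1, 304, 28], [0, 125, 0], [0, -304, -27]].
The requested entry is 125.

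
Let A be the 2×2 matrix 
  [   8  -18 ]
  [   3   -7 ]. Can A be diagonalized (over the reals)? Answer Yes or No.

Characteristic polynomial: p(λ) = λ^2 - λ - 2 = (λ - 2)(λ + 1).
All 2 eigenvalues are distinct, so A is diagonalizable.

Yes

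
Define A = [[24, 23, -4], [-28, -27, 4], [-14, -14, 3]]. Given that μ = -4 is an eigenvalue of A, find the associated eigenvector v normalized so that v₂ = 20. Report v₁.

A + 4I = [[28, 23, -4], [-28, -23, 4], [-14, -14, 7]].
Solving (A + 4I)v = 0 gives the eigenspace spanned by (-15, 20, 10).
With v₂ = 20, v = (-15, 20, 10), so v₁ = -15.

-15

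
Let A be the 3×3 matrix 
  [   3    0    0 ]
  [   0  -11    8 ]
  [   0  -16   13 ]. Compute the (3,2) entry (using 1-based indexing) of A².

Characteristic polynomial: t^3 - 5t^2 - 9t + 45 = (t - 5)(t - 3)(t + 3), so the eigenvalues are -3, 3, 5.
t=3: eigenvector (1, 0, 0).
t=5: eigenvector (0, 1, 2).
t=-3: eigenvector (0, -1, -1).
P = [[1, 0, 0], [0, 1, -1], [0, 2, -1]], D = diag(3, 5, -3), P⁻¹ = [[1, 0, 0], [0, -1, 1], [0, -2, 1]].
A² = P·diag(9, 25, 9)·P⁻¹ = [[9, 0, 0], [0, -7, 16], [0, -32, 41]].
The requested entry is -32.

-32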